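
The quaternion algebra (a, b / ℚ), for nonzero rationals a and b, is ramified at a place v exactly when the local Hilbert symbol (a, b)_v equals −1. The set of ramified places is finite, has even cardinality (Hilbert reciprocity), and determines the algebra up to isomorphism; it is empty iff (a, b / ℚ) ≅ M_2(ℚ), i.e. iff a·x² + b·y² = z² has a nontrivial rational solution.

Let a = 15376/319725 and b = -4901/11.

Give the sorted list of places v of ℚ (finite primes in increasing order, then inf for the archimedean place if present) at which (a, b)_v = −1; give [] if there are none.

[11, 29]

(a, b) ≡ (29, -319) mod (ℚ^×)²; places V = {2, 3, 5, 7, 11, 13, 29, 31, ∞}.
(a,b)_7: α=-2, u≡4; β=0, v≡5 (mod 7); (4|7)=+1, (5|7)=-1; sign (−1)^0·+1^0·-1^-2 = +1.
(a,b)_5: α=-2, u≡4; β=0, v≡4 (mod 5); (4|5)=+1, (4|5)=+1; sign (−1)^0·+1^0·+1^-2 = +1.
(a,b)_2: α=4, β=0; u≡5, v≡1 (mod 8); ε(u)ε(v)=0·0, αω(v)=4·0, βω(u)=0·1; sum ≡ 0  ⇒  +1.
(a,b)_13: α=0, u≡12; β=2, v≡8 (mod 13); (12|13)=+1, (8|13)=-1; sign (−1)^0·+1^2·-1^0 = +1.
(a,b)_11: α=0, u≡2; β=-1, v≡5 (mod 11); (2|11)=-1, (5|11)=+1; sign (−1)^0·-1^-1·+1^0 = -1.
(a,b)_31: α=2, u≡12; β=0, v≡11 (mod 31); (12|31)=-1, (11|31)=-1; sign (−1)^0·-1^0·-1^2 = +1.
(a,b)_∞: sgn(29)=+, sgn(-319)=−, so +1.
(a,b)_3: α=-2, u≡2; β=0, v≡2 (mod 3); (2|3)=-1, (2|3)=-1; sign (−1)^0·-1^0·-1^-2 = +1.
(a,b)_29: α=-1, u≡7; β=1, v≡11 (mod 29); (7|29)=+1, (11|29)=-1; sign (−1)^0·+1^1·-1^-1 = -1.
|Ram(29, -319)| = 2, even; anisotropic at {11, 29}.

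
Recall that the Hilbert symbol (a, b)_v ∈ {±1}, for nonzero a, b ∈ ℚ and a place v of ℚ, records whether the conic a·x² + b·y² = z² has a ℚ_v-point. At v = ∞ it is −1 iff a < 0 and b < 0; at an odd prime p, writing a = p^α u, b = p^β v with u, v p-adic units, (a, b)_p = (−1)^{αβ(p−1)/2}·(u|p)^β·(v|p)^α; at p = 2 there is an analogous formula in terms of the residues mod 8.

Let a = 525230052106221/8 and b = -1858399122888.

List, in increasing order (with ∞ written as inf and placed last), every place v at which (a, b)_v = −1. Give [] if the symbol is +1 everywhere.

[2, 3, 7, 11, 17, 19]

Mod squares: a ≡ 8778, b ≡ -1122. Check v ∈ {∞, 2, 3, 7, 11, 17, 19}.
v=11: a=11^1·(≡8), b=11^1·(≡10) mod 11; (8|11)=-1, (10|11)=-1; (−1)^{1·1·5}·(-1)^1·(-1)^1 = -1.
v=17: a=17^4·(≡12), b=17^3·(≡1) mod 17; (12|17)=-1, (1|17)=+1; (−1)^{4·3·8}·(-1)^3·(+1)^4 = -1.
v=∞: 8778 > 0 and -1122 < 0  ⇒  (a,b)_∞ = +1.
v=7: a=7^3·(≡4), b=7^2·(≡3) mod 7; (4|7)=+1, (3|7)=-1; (−1)^{3·2·3}·(+1)^2·(-1)^3 = -1.
v=2: v_2(a)=-3, v_2(b)=3; units ≡ 5, 7 (mod 8); ε·ε+αω+βω = 0·1+-3·0+3·1 ≡ 1  ⇒  (a,b)_2 = -1.
v=19: a=19^3·(≡7), b=19^2·(≡13) mod 19; (7|19)=+1, (13|19)=-1; (−1)^{3·2·9}·(+1)^2·(-1)^3 = -1.
v=3: a=3^5·(≡1), b=3^5·(≡1) mod 3; (1|3)=+1, (1|3)=+1; (−1)^{5·5·1}·(+1)^5·(+1)^5 = -1.
Ram(8778, -1122) = {2, 3, 7, 11, 17, 19}; no ℚ_2-point on the conic.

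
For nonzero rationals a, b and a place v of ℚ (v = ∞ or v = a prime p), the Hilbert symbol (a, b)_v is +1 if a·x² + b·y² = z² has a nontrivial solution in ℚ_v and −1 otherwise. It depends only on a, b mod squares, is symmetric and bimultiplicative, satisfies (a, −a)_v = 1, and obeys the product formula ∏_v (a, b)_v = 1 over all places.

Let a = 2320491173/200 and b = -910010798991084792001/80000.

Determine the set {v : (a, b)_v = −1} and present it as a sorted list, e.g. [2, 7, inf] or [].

[2, 7, 13, 29]

Mod squares: a ≡ 226954, b ≡ -2. Check v ∈ {∞, 2, 5, 7, 11, 13, 29, 43}.
v=11: a=11^2·(≡2), b=11^4·(≡3) mod 11; (2|11)=-1, (3|11)=+1; (−1)^{2·4·5}·(-1)^4·(+1)^2 = +1.
v=∞: 226954 > 0 and -2 < 0  ⇒  (a,b)_∞ = +1.
v=7: a=7^1·(≡3), b=7^2·(≡6) mod 7; (3|7)=-1, (6|7)=-1; (−1)^{1·2·3}·(-1)^2·(-1)^1 = -1.
v=5: a=5^-2·(≡1), b=5^-4·(≡3) mod 5; (1|5)=+1, (3|5)=-1; (−1)^{-2·-4·2}·(+1)^-4·(-1)^-2 = +1.
v=13: a=13^3·(≡10), b=13^8·(≡2) mod 13; (10|13)=+1, (2|13)=-1; (−1)^{3·8·6}·(+1)^8·(-1)^3 = -1.
v=43: a=43^1·(≡26), b=43^2·(≡25) mod 43; (26|43)=-1, (25|43)=+1; (−1)^{1·2·21}·(-1)^2·(+1)^1 = +1.
v=2: v_2(a)=-3, v_2(b)=-7; units ≡ 5, 7 (mod 8); ε·ε+αω+βω = 0·1+-3·0+-7·1 ≡ 1  ⇒  (a,b)_2 = -1.
v=29: a=29^1·(≡22), b=29^2·(≡21) mod 29; (22|29)=+1, (21|29)=-1; (−1)^{1·2·14}·(+1)^2·(-1)^1 = -1.
(226954, -2 / ℚ) ramifies at {2, 7, 13, 29}: a division algebra.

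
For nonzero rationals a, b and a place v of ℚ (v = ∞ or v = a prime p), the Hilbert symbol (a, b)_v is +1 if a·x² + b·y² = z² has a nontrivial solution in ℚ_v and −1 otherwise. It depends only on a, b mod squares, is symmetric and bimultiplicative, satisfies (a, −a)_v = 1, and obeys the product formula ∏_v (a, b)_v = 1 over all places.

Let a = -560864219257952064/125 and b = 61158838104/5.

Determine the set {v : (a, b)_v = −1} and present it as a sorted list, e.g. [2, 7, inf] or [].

[2, 3, 7, 13]

Mod squares: a ≡ -3705, b ≡ 15470. Check v ∈ {∞, 2, 3, 5, 7, 13, 17, 19}.
v=17: a=17^2·(≡15), b=17^1·(≡4) mod 17; (15|17)=+1, (4|17)=+1; (−1)^{2·1·8}·(+1)^1·(+1)^2 = +1.
v=∞: -3705 < 0 and 15470 > 0  ⇒  (a,b)_∞ = +1.
v=2: v_2(a)=6, v_2(b)=3; units ≡ 7, 7 (mod 8); ε·ε+αω+βω = 1·1+6·0+3·0 ≡ 1  ⇒  (a,b)_2 = -1.
v=19: a=19^3·(≡10), b=19^2·(≡5) mod 19; (10|19)=-1, (5|19)=+1; (−1)^{3·2·9}·(-1)^2·(+1)^3 = +1.
v=13: a=13^5·(≡10), b=13^3·(≡5) mod 13; (10|13)=+1, (5|13)=-1; (−1)^{5·3·6}·(+1)^3·(-1)^5 = -1.
v=3: a=3^5·(≡1), b=3^4·(≡2) mod 3; (1|3)=+1, (2|3)=-1; (−1)^{5·4·1}·(+1)^4·(-1)^5 = -1.
v=7: a=7^2·(≡3), b=7^1·(≡3) mod 7; (3|7)=-1, (3|7)=-1; (−1)^{2·1·3}·(-1)^1·(-1)^2 = -1.
v=5: a=5^-3·(≡1), b=5^-1·(≡4) mod 5; (1|5)=+1, (4|5)=+1; (−1)^{-3·-1·2}·(+1)^-1·(+1)^-3 = +1.
(-3705, 15470 / ℚ) ramifies at {2, 3, 7, 13}: a division algebra.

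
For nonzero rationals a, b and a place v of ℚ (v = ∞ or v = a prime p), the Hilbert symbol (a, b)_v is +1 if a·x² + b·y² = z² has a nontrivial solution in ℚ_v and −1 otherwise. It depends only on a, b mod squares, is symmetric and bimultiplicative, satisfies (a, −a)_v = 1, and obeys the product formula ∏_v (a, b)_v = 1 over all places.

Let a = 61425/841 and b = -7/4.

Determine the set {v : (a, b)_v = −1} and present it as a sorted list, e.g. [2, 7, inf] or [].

(a, b) ≡ (273, -7) mod (ℚ^×)²; places V = {2, 3, 5, 7, 13, 29, ∞}.
(a,b)_3: α=3, u≡1; β=0, v≡2 (mod 3); (1|3)=+1, (2|3)=-1; sign (−1)^0·+1^0·-1^3 = -1.
(a,b)_5: α=2, u≡2; β=0, v≡2 (mod 5); (2|5)=-1, (2|5)=-1; sign (−1)^0·-1^0·-1^2 = +1.
(a,b)_13: α=1, u≡5; β=0, v≡8 (mod 13); (5|13)=-1, (8|13)=-1; sign (−1)^0·-1^0·-1^1 = -1.
(a,b)_7: α=1, u≡4; β=1, v≡5 (mod 7); (4|7)=+1, (5|7)=-1; sign (−1)^1·+1^1·-1^1 = +1.
(a,b)_∞: sgn(273)=+, sgn(-7)=−, so +1.
(a,b)_2: α=0, β=-2; u≡1, v≡1 (mod 8); ε(u)ε(v)=0·0, αω(v)=0·0, βω(u)=-2·0; sum ≡ 0  ⇒  +1.
(a,b)_29: α=-2, u≡3; β=0, v≡20 (mod 29); (3|29)=-1, (20|29)=+1; sign (−1)^0·-1^0·+1^-2 = +1.
(273, -7 / ℚ) ramifies at {3, 13}: a division algebra.

[3, 13]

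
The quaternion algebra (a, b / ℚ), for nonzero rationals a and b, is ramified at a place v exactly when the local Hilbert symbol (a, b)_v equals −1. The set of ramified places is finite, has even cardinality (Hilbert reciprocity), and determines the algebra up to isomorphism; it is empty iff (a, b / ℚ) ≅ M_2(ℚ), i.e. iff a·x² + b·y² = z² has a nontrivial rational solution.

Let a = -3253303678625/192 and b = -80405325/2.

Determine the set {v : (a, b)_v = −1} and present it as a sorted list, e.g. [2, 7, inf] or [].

Mod squares: a ≡ -19635, b ≡ -14586. Check v ∈ {∞, 2, 3, 5, 7, 11, 13, 17}.
v=5: a=5^3·(≡3), b=5^2·(≡1) mod 5; (3|5)=-1, (1|5)=+1; (−1)^{3·2·2}·(-1)^2·(+1)^3 = +1.
v=11: a=11^1·(≡8), b=11^1·(≡1) mod 11; (8|11)=-1, (1|11)=+1; (−1)^{1·1·5}·(-1)^1·(+1)^1 = +1.
v=7: a=7^7·(≡4), b=7^2·(≡4) mod 7; (4|7)=+1, (4|7)=+1; (−1)^{7·2·3}·(+1)^2·(+1)^7 = +1.
v=17: a=17^1·(≡2), b=17^1·(≡16) mod 17; (2|17)=+1, (16|17)=+1; (−1)^{1·1·8}·(+1)^1·(+1)^1 = +1.
v=13: a=13^2·(≡2), b=13^1·(≡12) mod 13; (2|13)=-1, (12|13)=+1; (−1)^{2·1·6}·(-1)^1·(+1)^2 = -1.
v=∞: -19635 < 0 and -14586 < 0  ⇒  (a,b)_∞ = -1.
v=2: v_2(a)=-6, v_2(b)=-1; units ≡ 5, 3 (mod 8); ε·ε+αω+βω = 0·1+-6·1+-1·1 ≡ 1  ⇒  (a,b)_2 = -1.
v=3: a=3^-1·(≡1), b=3^3·(≡1) mod 3; (1|3)=+1, (1|3)=+1; (−1)^{-1·3·1}·(+1)^3·(+1)^-1 = -1.
(-19635, -14586 / ℚ) ramifies at {2, 3, 13, ∞}: a division algebra.

[2, 3, 13, inf]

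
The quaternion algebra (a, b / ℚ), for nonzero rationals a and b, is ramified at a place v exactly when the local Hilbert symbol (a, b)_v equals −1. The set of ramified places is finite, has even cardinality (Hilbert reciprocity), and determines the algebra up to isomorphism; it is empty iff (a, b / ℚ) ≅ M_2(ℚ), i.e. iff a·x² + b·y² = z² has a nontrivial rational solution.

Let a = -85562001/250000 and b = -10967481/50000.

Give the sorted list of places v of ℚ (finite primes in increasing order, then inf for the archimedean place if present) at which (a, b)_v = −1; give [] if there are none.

Mod squares: a ≡ -161, b ≡ -805. Check v ∈ {∞, 2, 3, 5, 7, 23, 29}.
v=23: a=23^1·(≡9), b=23^1·(≡17) mod 23; (9|23)=+1, (17|23)=-1; (−1)^{1·1·11}·(+1)^1·(-1)^1 = +1.
v=∞: -161 < 0 and -805 < 0  ⇒  (a,b)_∞ = -1.
v=7: a=7^1·(≡6), b=7^1·(≡1) mod 7; (6|7)=-1, (1|7)=+1; (−1)^{1·1·3}·(-1)^1·(+1)^1 = +1.
v=29: a=29^0·(≡22), b=29^2·(≡24) mod 29; (22|29)=+1, (24|29)=+1; (−1)^{0·2·14}·(+1)^2·(+1)^0 = +1.
v=3: a=3^12·(≡1), b=3^4·(≡2) mod 3; (1|3)=+1, (2|3)=-1; (−1)^{12·4·1}·(+1)^4·(-1)^12 = +1.
v=2: v_2(a)=-4, v_2(b)=-4; units ≡ 7, 3 (mod 8); ε·ε+αω+βω = 1·1+-4·1+-4·0 ≡ 1  ⇒  (a,b)_2 = -1.
v=5: a=5^-6·(≡4), b=5^-5·(≡4) mod 5; (4|5)=+1, (4|5)=+1; (−1)^{-6·-5·2}·(+1)^-5·(+1)^-6 = +1.
Ram(-161, -805) = {2, ∞}; no ℚ_2-point on the conic.

[2, inf]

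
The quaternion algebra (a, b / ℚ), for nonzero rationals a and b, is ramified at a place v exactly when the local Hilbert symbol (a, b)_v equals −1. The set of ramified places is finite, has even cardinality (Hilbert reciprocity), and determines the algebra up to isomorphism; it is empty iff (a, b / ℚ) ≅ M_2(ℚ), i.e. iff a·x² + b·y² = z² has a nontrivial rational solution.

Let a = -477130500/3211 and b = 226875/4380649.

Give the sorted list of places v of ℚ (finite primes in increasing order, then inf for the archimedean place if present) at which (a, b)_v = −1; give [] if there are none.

[5, 7, 17, 19]

Mod squares: a ≡ -124355, b ≡ 3. Check v ∈ {∞, 2, 3, 5, 7, 11, 13, 17, 19, 23}.
v=19: a=19^-1·(≡15), b=19^0·(≡8) mod 19; (15|19)=-1, (8|19)=-1; (−1)^{-1·0·9}·(-1)^0·(-1)^-1 = -1.
v=11: a=11^1·(≡3), b=11^2·(≡3) mod 11; (3|11)=+1, (3|11)=+1; (−1)^{1·2·5}·(+1)^2·(+1)^1 = +1.
v=17: a=17^1·(≡5), b=17^0·(≡11) mod 17; (5|17)=-1, (11|17)=-1; (−1)^{1·0·8}·(-1)^0·(-1)^1 = -1.
v=13: a=13^-2·(≡4), b=13^-2·(≡1) mod 13; (4|13)=+1, (1|13)=+1; (−1)^{-2·-2·6}·(+1)^-2·(+1)^-2 = +1.
v=3: a=3^6·(≡1), b=3^1·(≡1) mod 3; (1|3)=+1, (1|3)=+1; (−1)^{6·1·1}·(+1)^1·(+1)^6 = +1.
v=23: a=23^0·(≡6), b=23^-2·(≡3) mod 23; (6|23)=+1, (3|23)=+1; (−1)^{0·-2·11}·(+1)^-2·(+1)^0 = +1.
v=∞: -124355 < 0 and 3 > 0  ⇒  (a,b)_∞ = +1.
v=2: v_2(a)=2, v_2(b)=0; units ≡ 5, 3 (mod 8); ε·ε+αω+βω = 0·1+2·1+0·1 ≡ 0  ⇒  (a,b)_2 = +1.
v=7: a=7^1·(≡4), b=7^-2·(≡3) mod 7; (4|7)=+1, (3|7)=-1; (−1)^{1·-2·3}·(+1)^-2·(-1)^1 = -1.
v=5: a=5^3·(≡1), b=5^4·(≡2) mod 5; (1|5)=+1, (2|5)=-1; (−1)^{3·4·2}·(+1)^4·(-1)^3 = -1.
Ram(-124355, 3) = {5, 7, 17, 19}; no ℚ_5-point on the conic.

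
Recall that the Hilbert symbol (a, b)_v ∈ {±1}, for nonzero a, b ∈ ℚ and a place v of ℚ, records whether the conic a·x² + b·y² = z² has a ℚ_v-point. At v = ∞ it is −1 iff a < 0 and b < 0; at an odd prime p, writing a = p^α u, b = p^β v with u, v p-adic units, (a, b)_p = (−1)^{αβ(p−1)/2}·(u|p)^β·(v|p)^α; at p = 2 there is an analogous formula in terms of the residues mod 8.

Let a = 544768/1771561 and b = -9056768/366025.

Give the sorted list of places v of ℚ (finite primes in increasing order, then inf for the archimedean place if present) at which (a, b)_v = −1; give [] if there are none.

Mod squares: a ≡ 133, b ≡ -2. Check v ∈ {∞, 2, 5, 7, 11, 19}.
v=5: a=5^0·(≡3), b=5^-2·(≡2) mod 5; (3|5)=-1, (2|5)=-1; (−1)^{0·-2·2}·(-1)^-2·(-1)^0 = +1.
v=19: a=19^1·(≡1), b=19^2·(≡16) mod 19; (1|19)=+1, (16|19)=+1; (−1)^{1·2·9}·(+1)^2·(+1)^1 = +1.
v=∞: 133 > 0 and -2 < 0  ⇒  (a,b)_∞ = +1.
v=7: a=7^1·(≡5), b=7^2·(≡5) mod 7; (5|7)=-1, (5|7)=-1; (−1)^{1·2·3}·(-1)^2·(-1)^1 = -1.
v=2: v_2(a)=12, v_2(b)=9; units ≡ 5, 7 (mod 8); ε·ε+αω+βω = 0·1+12·0+9·1 ≡ 1  ⇒  (a,b)_2 = -1.
v=11: a=11^-6·(≡4), b=11^-4·(≡9) mod 11; (4|11)=+1, (9|11)=+1; (−1)^{-6·-4·5}·(+1)^-4·(+1)^-6 = +1.
(133, -2 / ℚ) ramifies at {2, 7}: a division algebra.

[2, 7]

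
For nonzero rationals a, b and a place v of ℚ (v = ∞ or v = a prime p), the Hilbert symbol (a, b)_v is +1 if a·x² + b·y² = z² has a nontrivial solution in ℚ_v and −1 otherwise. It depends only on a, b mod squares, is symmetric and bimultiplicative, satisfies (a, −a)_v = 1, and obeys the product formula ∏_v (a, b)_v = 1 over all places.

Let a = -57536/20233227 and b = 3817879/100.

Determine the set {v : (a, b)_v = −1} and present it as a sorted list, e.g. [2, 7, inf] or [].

[2, 31]

Mod squares: a ≡ -2697, b ≡ 22591. Check v ∈ {∞, 2, 3, 5, 7, 13, 19, 29, 31, 41, 53}.
v=31: a=31^1·(≡15), b=31^0·(≡15) mod 31; (15|31)=-1, (15|31)=-1; (−1)^{1·0·15}·(-1)^0·(-1)^1 = -1.
v=19: a=19^0·(≡7), b=19^1·(≡7) mod 19; (7|19)=+1, (7|19)=+1; (−1)^{0·1·9}·(+1)^1·(+1)^0 = +1.
v=13: a=13^0·(≡2), b=13^2·(≡4) mod 13; (2|13)=-1, (4|13)=+1; (−1)^{0·2·6}·(-1)^2·(+1)^0 = +1.
v=∞: -2697 < 0 and 22591 > 0  ⇒  (a,b)_∞ = +1.
v=5: a=5^0·(≡2), b=5^-2·(≡1) mod 5; (2|5)=-1, (1|5)=+1; (−1)^{0·-2·2}·(-1)^-2·(+1)^0 = +1.
v=29: a=29^1·(≡24), b=29^1·(≡6) mod 29; (24|29)=+1, (6|29)=+1; (−1)^{1·1·14}·(+1)^1·(+1)^1 = +1.
v=2: v_2(a)=6, v_2(b)=-2; units ≡ 7, 7 (mod 8); ε·ε+αω+βω = 1·1+6·0+-2·0 ≡ 1  ⇒  (a,b)_2 = -1.
v=53: a=53^-2·(≡38), b=53^0·(≡49) mod 53; (38|53)=+1, (49|53)=+1; (−1)^{-2·0·26}·(+1)^0·(+1)^-2 = +1.
v=3: a=3^-1·(≡1), b=3^0·(≡1) mod 3; (1|3)=+1, (1|3)=+1; (−1)^{-1·0·1}·(+1)^0·(+1)^-1 = +1.
v=41: a=41^0·(≡2), b=41^1·(≡5) mod 41; (2|41)=+1, (5|41)=+1; (−1)^{0·1·20}·(+1)^1·(+1)^0 = +1.
v=7: a=7^-4·(≡3), b=7^0·(≡1) mod 7; (3|7)=-1, (1|7)=+1; (−1)^{-4·0·3}·(-1)^0·(+1)^-4 = +1.
(-2697, 22591 / ℚ) ramifies at {2, 31}: a division algebra.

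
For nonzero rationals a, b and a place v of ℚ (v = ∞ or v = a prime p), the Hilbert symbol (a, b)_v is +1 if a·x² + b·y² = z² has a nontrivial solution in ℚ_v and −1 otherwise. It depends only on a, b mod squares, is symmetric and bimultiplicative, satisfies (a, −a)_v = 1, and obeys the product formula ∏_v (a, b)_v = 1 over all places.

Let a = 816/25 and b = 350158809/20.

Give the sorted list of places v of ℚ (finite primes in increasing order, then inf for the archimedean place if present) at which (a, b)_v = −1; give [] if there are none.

(a, b) ≡ (51, 4849845) mod (ℚ^×)²; places V = {2, 3, 5, 7, 11, 13, 17, 19, ∞}.
(a,b)_5: α=-2, u≡1; β=-1, v≡1 (mod 5); (1|5)=+1, (1|5)=+1; sign (−1)^0·+1^-1·+1^-2 = +1.
(a,b)_2: α=4, β=-2; u≡3, v≡5 (mod 8); ε(u)ε(v)=1·0, αω(v)=4·1, βω(u)=-2·1; sum ≡ 0  ⇒  +1.
(a,b)_∞: sgn(51)=+, sgn(4849845)=+, so +1.
(a,b)_13: α=0, u≡3; β=1, v≡3 (mod 13); (3|13)=+1, (3|13)=+1; sign (−1)^0·+1^1·+1^0 = +1.
(a,b)_17: α=1, u≡6; β=1, v≡1 (mod 17); (6|17)=-1, (1|17)=+1; sign (−1)^0·-1^1·+1^1 = -1.
(a,b)_11: α=0, u≡8; β=1, v≡3 (mod 11); (8|11)=-1, (3|11)=+1; sign (−1)^0·-1^1·+1^0 = -1.
(a,b)_19: α=0, u≡3; β=3, v≡17 (mod 19); (3|19)=-1, (17|19)=+1; sign (−1)^0·-1^3·+1^0 = -1.
(a,b)_7: α=0, u≡1; β=1, v≡6 (mod 7); (1|7)=+1, (6|7)=-1; sign (−1)^0·+1^1·-1^0 = +1.
(a,b)_3: α=1, u≡2; β=1, v≡2 (mod 3); (2|3)=-1, (2|3)=-1; sign (−1)^1·-1^1·-1^1 = -1.
(51, 4849845 / ℚ) ramifies at {3, 11, 17, 19}: a division algebra.

[3, 11, 17, 19]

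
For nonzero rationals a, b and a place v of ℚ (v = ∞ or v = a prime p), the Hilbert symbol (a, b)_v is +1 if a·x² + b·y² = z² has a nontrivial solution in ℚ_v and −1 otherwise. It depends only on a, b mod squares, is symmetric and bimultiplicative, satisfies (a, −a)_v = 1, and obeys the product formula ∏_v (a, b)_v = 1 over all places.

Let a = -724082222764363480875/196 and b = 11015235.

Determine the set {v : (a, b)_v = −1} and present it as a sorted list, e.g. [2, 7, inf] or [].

[3, 7]

Mod squares: a ≡ -3315, b ≡ 35. Check v ∈ {∞, 2, 3, 5, 7, 11, 13, 17}.
v=5: a=5^3·(≡3), b=5^1·(≡2) mod 5; (3|5)=-1, (2|5)=-1; (−1)^{3·1·2}·(-1)^1·(-1)^3 = +1.
v=7: a=7^-2·(≡6), b=7^1·(≡5) mod 7; (6|7)=-1, (5|7)=-1; (−1)^{-2·1·3}·(-1)^1·(-1)^-2 = -1.
v=17: a=17^5·(≡2), b=17^2·(≡1) mod 17; (2|17)=+1, (1|17)=+1; (−1)^{5·2·8}·(+1)^2·(+1)^5 = +1.
v=13: a=13^1·(≡5), b=13^0·(≡10) mod 13; (5|13)=-1, (10|13)=+1; (−1)^{1·0·6}·(-1)^0·(+1)^1 = +1.
v=∞: -3315 < 0 and 35 > 0  ⇒  (a,b)_∞ = +1.
v=11: a=11^6·(≡10), b=11^2·(≡10) mod 11; (10|11)=-1, (10|11)=-1; (−1)^{6·2·5}·(-1)^2·(-1)^6 = +1.
v=2: v_2(a)=-2, v_2(b)=0; units ≡ 5, 3 (mod 8); ε·ε+αω+βω = 0·1+-2·1+0·1 ≡ 0  ⇒  (a,b)_2 = +1.
v=3: a=3^11·(≡2), b=3^2·(≡2) mod 3; (2|3)=-1, (2|3)=-1; (−1)^{11·2·1}·(-1)^2·(-1)^11 = -1.
Ram(-3315, 35) = {3, 7}; no ℚ_3-point on the conic.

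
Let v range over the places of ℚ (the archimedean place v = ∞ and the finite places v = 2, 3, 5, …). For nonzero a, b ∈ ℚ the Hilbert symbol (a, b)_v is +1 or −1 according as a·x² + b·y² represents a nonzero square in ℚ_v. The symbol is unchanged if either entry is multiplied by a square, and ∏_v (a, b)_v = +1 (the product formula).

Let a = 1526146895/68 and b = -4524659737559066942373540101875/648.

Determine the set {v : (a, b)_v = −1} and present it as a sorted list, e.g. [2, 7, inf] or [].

[17, 29]

Mod squares: a ≡ 3133015, b ≡ -16646. Check v ∈ {∞, 2, 3, 5, 7, 13, 17, 19, 29, 31, 41}.
v=29: a=29^1·(≡18), b=29^3·(≡7) mod 29; (18|29)=-1, (7|29)=+1; (−1)^{1·3·14}·(-1)^3·(+1)^1 = -1.
v=31: a=31^1·(≡16), b=31^4·(≡1) mod 31; (16|31)=+1, (1|31)=+1; (−1)^{1·4·15}·(+1)^4·(+1)^1 = +1.
v=13: a=13^2·(≡6), b=13^0·(≡5) mod 13; (6|13)=-1, (5|13)=-1; (−1)^{2·0·6}·(-1)^0·(-1)^2 = +1.
v=17: a=17^-1·(≡16), b=17^2·(≡6) mod 17; (16|17)=+1, (6|17)=-1; (−1)^{-1·2·8}·(+1)^2·(-1)^-1 = -1.
v=41: a=41^1·(≡37), b=41^3·(≡40) mod 41; (37|41)=+1, (40|41)=+1; (−1)^{1·3·20}·(+1)^3·(+1)^1 = +1.
v=3: a=3^0·(≡1), b=3^-4·(≡1) mod 3; (1|3)=+1, (1|3)=+1; (−1)^{0·-4·1}·(+1)^-4·(+1)^0 = +1.
v=∞: 3133015 > 0 and -16646 < 0  ⇒  (a,b)_∞ = +1.
v=5: a=5^1·(≡3), b=5^4·(≡4) mod 5; (3|5)=-1, (4|5)=+1; (−1)^{1·4·2}·(-1)^4·(+1)^1 = +1.
v=2: v_2(a)=-2, v_2(b)=-3; units ≡ 7, 5 (mod 8); ε·ε+αω+βω = 1·0+-2·1+-3·0 ≡ 0  ⇒  (a,b)_2 = +1.
v=7: a=7^2·(≡4), b=7^3·(≡4) mod 7; (4|7)=+1, (4|7)=+1; (−1)^{2·3·3}·(+1)^3·(+1)^2 = +1.
v=19: a=19^0·(≡10), b=19^6·(≡9) mod 19; (10|19)=-1, (9|19)=+1; (−1)^{0·6·9}·(-1)^6·(+1)^0 = +1.
|Ram(3133015, -16646)| = 2, even; anisotropic at {17, 29}.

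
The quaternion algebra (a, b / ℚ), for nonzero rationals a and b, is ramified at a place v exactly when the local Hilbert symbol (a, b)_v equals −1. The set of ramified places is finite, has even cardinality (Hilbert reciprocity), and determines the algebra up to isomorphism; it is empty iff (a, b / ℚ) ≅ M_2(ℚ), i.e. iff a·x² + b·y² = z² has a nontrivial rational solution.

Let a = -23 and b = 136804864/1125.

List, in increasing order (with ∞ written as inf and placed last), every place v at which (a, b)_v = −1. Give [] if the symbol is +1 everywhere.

[5, 7, 19, 23]

Mod squares: a ≡ -23, b ≡ 54530. Check v ∈ {∞, 2, 3, 5, 7, 19, 23, 41}.
v=5: a=5^0·(≡2), b=5^-3·(≡1) mod 5; (2|5)=-1, (1|5)=+1; (−1)^{0·-3·2}·(-1)^-3·(+1)^0 = -1.
v=2: v_2(a)=0, v_2(b)=9; units ≡ 1, 1 (mod 8); ε·ε+αω+βω = 0·0+0·0+9·0 ≡ 0  ⇒  (a,b)_2 = +1.
v=19: a=19^0·(≡15), b=19^1·(≡4) mod 19; (15|19)=-1, (4|19)=+1; (−1)^{0·1·9}·(-1)^1·(+1)^0 = -1.
v=23: a=23^1·(≡22), b=23^0·(≡5) mod 23; (22|23)=-1, (5|23)=-1; (−1)^{1·0·11}·(-1)^0·(-1)^1 = -1.
v=∞: -23 < 0 and 54530 > 0  ⇒  (a,b)_∞ = +1.
v=41: a=41^0·(≡18), b=41^1·(≡16) mod 41; (18|41)=+1, (16|41)=+1; (−1)^{0·1·20}·(+1)^1·(+1)^0 = +1.
v=3: a=3^0·(≡1), b=3^-2·(≡2) mod 3; (1|3)=+1, (2|3)=-1; (−1)^{0·-2·1}·(+1)^-2·(-1)^0 = +1.
v=7: a=7^0·(≡5), b=7^3·(≡6) mod 7; (5|7)=-1, (6|7)=-1; (−1)^{0·3·3}·(-1)^3·(-1)^0 = -1.
Ram(-23, 54530) = {5, 7, 19, 23}; no ℚ_5-point on the conic.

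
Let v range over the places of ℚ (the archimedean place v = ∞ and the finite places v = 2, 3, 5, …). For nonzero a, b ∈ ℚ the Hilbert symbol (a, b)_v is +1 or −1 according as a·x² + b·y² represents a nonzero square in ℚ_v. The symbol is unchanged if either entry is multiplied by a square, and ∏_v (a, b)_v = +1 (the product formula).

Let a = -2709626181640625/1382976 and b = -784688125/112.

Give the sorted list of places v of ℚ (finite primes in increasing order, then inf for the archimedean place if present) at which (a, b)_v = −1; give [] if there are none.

Mod squares: a ≡ -5681, b ≡ -52003. Check v ∈ {∞, 2, 3, 5, 7, 13, 17, 19, 23}.
v=19: a=19^1·(≡7), b=19^1·(≡3) mod 19; (7|19)=+1, (3|19)=-1; (−1)^{1·1·9}·(+1)^1·(-1)^1 = +1.
v=23: a=23^1·(≡3), b=23^1·(≡3) mod 23; (3|23)=+1, (3|23)=+1; (−1)^{1·1·11}·(+1)^1·(+1)^1 = -1.
v=5: a=5^10·(≡4), b=5^4·(≡2) mod 5; (4|5)=+1, (2|5)=-1; (−1)^{10·4·2}·(+1)^4·(-1)^10 = +1.
v=∞: -5681 < 0 and -52003 < 0  ⇒  (a,b)_∞ = -1.
v=17: a=17^2·(≡3), b=17^1·(≡2) mod 17; (3|17)=-1, (2|17)=+1; (−1)^{2·1·8}·(-1)^1·(+1)^2 = -1.
v=13: a=13^3·(≡5), b=13^2·(≡9) mod 13; (5|13)=-1, (9|13)=+1; (−1)^{3·2·6}·(-1)^2·(+1)^3 = +1.
v=2: v_2(a)=-6, v_2(b)=-4; units ≡ 7, 5 (mod 8); ε·ε+αω+βω = 1·0+-6·1+-4·0 ≡ 0  ⇒  (a,b)_2 = +1.
v=3: a=3^-2·(≡1), b=3^0·(≡2) mod 3; (1|3)=+1, (2|3)=-1; (−1)^{-2·0·1}·(+1)^0·(-1)^-2 = +1.
v=7: a=7^-4·(≡6), b=7^-1·(≡5) mod 7; (6|7)=-1, (5|7)=-1; (−1)^{-4·-1·3}·(-1)^-1·(-1)^-4 = -1.
(-5681, -52003 / ℚ) ramifies at {7, 17, 23, ∞}: a division algebra.

[7, 17, 23, inf]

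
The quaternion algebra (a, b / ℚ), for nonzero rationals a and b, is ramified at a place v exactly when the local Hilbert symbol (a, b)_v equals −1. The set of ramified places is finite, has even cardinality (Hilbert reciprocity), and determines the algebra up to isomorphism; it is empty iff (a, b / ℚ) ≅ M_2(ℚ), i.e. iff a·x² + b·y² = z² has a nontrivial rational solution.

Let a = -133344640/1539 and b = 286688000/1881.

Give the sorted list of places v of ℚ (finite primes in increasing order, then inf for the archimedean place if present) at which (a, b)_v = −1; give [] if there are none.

[5, 31]

Mod squares: a ≡ -39586690, b ≡ 32395. Check v ∈ {∞, 2, 3, 5, 11, 13, 17, 19, 31, 47}.
v=47: a=47^1·(≡1), b=47^0·(≡32) mod 47; (1|47)=+1, (32|47)=+1; (−1)^{1·0·23}·(+1)^0·(+1)^1 = +1.
v=13: a=13^1·(≡9), b=13^0·(≡3) mod 13; (9|13)=+1, (3|13)=+1; (−1)^{1·0·6}·(+1)^0·(+1)^1 = +1.
v=17: a=17^0·(≡5), b=17^2·(≡3) mod 17; (5|17)=-1, (3|17)=-1; (−1)^{0·2·8}·(-1)^2·(-1)^0 = +1.
v=∞: -39586690 < 0 and 32395 > 0  ⇒  (a,b)_∞ = +1.
v=5: a=5^1·(≡3), b=5^3·(≡4) mod 5; (3|5)=-1, (4|5)=+1; (−1)^{1·3·2}·(-1)^3·(+1)^1 = -1.
v=19: a=19^-1·(≡4), b=19^-1·(≡10) mod 19; (4|19)=+1, (10|19)=-1; (−1)^{-1·-1·9}·(+1)^-1·(-1)^-1 = +1.
v=2: v_2(a)=7, v_2(b)=8; units ≡ 7, 3 (mod 8); ε·ε+αω+βω = 1·1+7·1+8·0 ≡ 0  ⇒  (a,b)_2 = +1.
v=31: a=31^1·(≡6), b=31^1·(≡23) mod 31; (6|31)=-1, (23|31)=-1; (−1)^{1·1·15}·(-1)^1·(-1)^1 = -1.
v=3: a=3^-4·(≡2), b=3^-2·(≡1) mod 3; (2|3)=-1, (1|3)=+1; (−1)^{-4·-2·1}·(-1)^-2·(+1)^-4 = +1.
v=11: a=11^1·(≡9), b=11^-1·(≡10) mod 11; (9|11)=+1, (10|11)=-1; (−1)^{1·-1·5}·(+1)^-1·(-1)^1 = +1.
Ram(-39586690, 32395) = {5, 31}; no ℚ_5-point on the conic.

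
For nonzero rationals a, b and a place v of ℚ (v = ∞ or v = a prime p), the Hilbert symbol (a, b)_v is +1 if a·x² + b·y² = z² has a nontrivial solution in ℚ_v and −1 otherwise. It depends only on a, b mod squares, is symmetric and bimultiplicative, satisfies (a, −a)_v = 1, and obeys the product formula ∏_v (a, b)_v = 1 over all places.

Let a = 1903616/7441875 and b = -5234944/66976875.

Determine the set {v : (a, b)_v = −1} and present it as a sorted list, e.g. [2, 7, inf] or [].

[3, 11]

Mod squares: a ≡ 33, b ≡ -3. Check v ∈ {∞, 2, 3, 5, 7, 11, 13}.
v=11: a=11^1·(≡4), b=11^2·(≡6) mod 11; (4|11)=+1, (6|11)=-1; (−1)^{1·2·5}·(+1)^2·(-1)^1 = -1.
v=∞: 33 > 0 and -3 < 0  ⇒  (a,b)_∞ = +1.
v=13: a=13^2·(≡7), b=13^2·(≡4) mod 13; (7|13)=-1, (4|13)=+1; (−1)^{2·2·6}·(-1)^2·(+1)^2 = +1.
v=5: a=5^-4·(≡3), b=5^-4·(≡2) mod 5; (3|5)=-1, (2|5)=-1; (−1)^{-4·-4·2}·(-1)^-4·(-1)^-4 = +1.
v=7: a=7^-2·(≡5), b=7^-2·(≡1) mod 7; (5|7)=-1, (1|7)=+1; (−1)^{-2·-2·3}·(-1)^-2·(+1)^-2 = +1.
v=3: a=3^-5·(≡2), b=3^-7·(≡2) mod 3; (2|3)=-1, (2|3)=-1; (−1)^{-5·-7·1}·(-1)^-7·(-1)^-5 = -1.
v=2: v_2(a)=10, v_2(b)=8; units ≡ 1, 5 (mod 8); ε·ε+αω+βω = 0·0+10·1+8·0 ≡ 0  ⇒  (a,b)_2 = +1.
(33, -3 / ℚ) ramifies at {3, 11}: a division algebra.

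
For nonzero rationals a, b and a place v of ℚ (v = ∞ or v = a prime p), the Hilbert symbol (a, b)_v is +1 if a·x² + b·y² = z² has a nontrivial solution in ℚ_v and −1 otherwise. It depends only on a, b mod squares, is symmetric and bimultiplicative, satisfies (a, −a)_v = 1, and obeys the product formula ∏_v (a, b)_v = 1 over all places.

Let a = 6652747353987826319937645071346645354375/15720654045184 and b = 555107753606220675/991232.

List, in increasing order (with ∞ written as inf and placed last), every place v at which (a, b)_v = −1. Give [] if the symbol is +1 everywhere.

[2, 13]

(a, b) ≡ (247, 6) mod (ℚ^×)²; places V = {2, 3, 5, 7, 11, 13, 19, 29, 31, ∞}.
(a,b)_5: α=4, u≡3; β=2, v≡1 (mod 5); (3|5)=-1, (1|5)=+1; sign (−1)^0·-1^2·+1^4 = +1.
(a,b)_19: α=3, u≡13; β=0, v≡17 (mod 19); (13|19)=-1, (17|19)=+1; sign (−1)^0·-1^0·+1^3 = +1.
(a,b)_2: α=-30, β=-13; u≡7, v≡3 (mod 8); ε(u)ε(v)=1·1, αω(v)=-30·1, βω(u)=-13·0; sum ≡ 1  ⇒  -1.
(a,b)_11: α=-4, u≡4; β=-2, v≡10 (mod 11); (4|11)=+1, (10|11)=-1; sign (−1)^0·+1^-2·-1^-4 = +1.
(a,b)_29: α=4, u≡10; β=2, v≡22 (mod 29); (10|29)=-1, (22|29)=+1; sign (−1)^0·-1^2·+1^4 = +1.
(a,b)_13: α=1, u≡6; β=0, v≡2 (mod 13); (6|13)=-1, (2|13)=-1; sign (−1)^0·-1^0·-1^1 = -1.
(a,b)_7: α=10, u≡2; β=6, v≡6 (mod 7); (2|7)=+1, (6|7)=-1; sign (−1)^0·+1^6·-1^10 = +1.
(a,b)_∞: sgn(247)=+, sgn(6)=+, so +1.
(a,b)_3: α=6, u≡1; β=5, v≡2 (mod 3); (1|3)=+1, (2|3)=-1; sign (−1)^0·+1^5·-1^6 = +1.
(a,b)_31: α=10, u≡27; β=4, v≡11 (mod 31); (27|31)=-1, (11|31)=-1; sign (−1)^0·-1^4·-1^10 = +1.
|Ram(247, 6)| = 2, even; anisotropic at {2, 13}.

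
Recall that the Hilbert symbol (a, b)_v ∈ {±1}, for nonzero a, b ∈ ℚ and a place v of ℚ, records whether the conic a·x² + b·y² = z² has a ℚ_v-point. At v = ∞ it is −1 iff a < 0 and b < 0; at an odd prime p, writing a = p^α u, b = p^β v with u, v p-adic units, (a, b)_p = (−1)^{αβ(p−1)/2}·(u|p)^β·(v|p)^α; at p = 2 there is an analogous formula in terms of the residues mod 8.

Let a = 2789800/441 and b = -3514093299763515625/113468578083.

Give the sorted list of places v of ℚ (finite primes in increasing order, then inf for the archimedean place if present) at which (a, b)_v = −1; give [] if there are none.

Mod squares: a ≡ 27898, b ≡ -6555. Check v ∈ {∞, 2, 3, 5, 7, 13, 19, 23, 29, 37}.
v=13: a=13^1·(≡4), b=13^2·(≡4) mod 13; (4|13)=+1, (4|13)=+1; (−1)^{1·2·6}·(+1)^2·(+1)^1 = +1.
v=23: a=23^0·(≡21), b=23^3·(≡7) mod 23; (21|23)=-1, (7|23)=-1; (−1)^{0·3·11}·(-1)^3·(-1)^0 = -1.
v=19: a=19^0·(≡17), b=19^1·(≡7) mod 19; (17|19)=+1, (7|19)=+1; (−1)^{0·1·9}·(+1)^1·(+1)^0 = +1.
v=7: a=7^-2·(≡3), b=7^-8·(≡2) mod 7; (3|7)=-1, (2|7)=+1; (−1)^{-2·-8·3}·(-1)^-8·(+1)^-2 = +1.
v=∞: 27898 > 0 and -6555 < 0  ⇒  (a,b)_∞ = +1.
v=29: a=29^1·(≡6), b=29^2·(≡22) mod 29; (6|29)=+1, (22|29)=+1; (−1)^{1·2·14}·(+1)^2·(+1)^1 = +1.
v=3: a=3^-2·(≡1), b=3^-9·(≡2) mod 3; (1|3)=+1, (2|3)=-1; (−1)^{-2·-9·1}·(+1)^-9·(-1)^-2 = +1.
v=37: a=37^1·(≡2), b=37^2·(≡15) mod 37; (2|37)=-1, (15|37)=-1; (−1)^{1·2·18}·(-1)^2·(-1)^1 = -1.
v=5: a=5^2·(≡2), b=5^7·(≡4) mod 5; (2|5)=-1, (4|5)=+1; (−1)^{2·7·2}·(-1)^7·(+1)^2 = -1.
v=2: v_2(a)=3, v_2(b)=0; units ≡ 5, 5 (mod 8); ε·ε+αω+βω = 0·0+3·1+0·1 ≡ 1  ⇒  (a,b)_2 = -1.
Ram(27898, -6555) = {2, 5, 23, 37}; no ℚ_2-point on the conic.

[2, 5, 23, 37]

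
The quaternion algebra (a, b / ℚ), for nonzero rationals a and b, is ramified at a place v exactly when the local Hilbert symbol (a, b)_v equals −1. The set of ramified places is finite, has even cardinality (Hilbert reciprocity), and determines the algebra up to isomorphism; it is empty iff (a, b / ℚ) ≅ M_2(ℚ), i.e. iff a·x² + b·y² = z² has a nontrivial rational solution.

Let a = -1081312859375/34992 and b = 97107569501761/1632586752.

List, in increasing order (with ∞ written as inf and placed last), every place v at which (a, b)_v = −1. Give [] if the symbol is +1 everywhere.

(a, b) ≡ (-86469, 1988787) mod (ℚ^×)²; places V = {2, 3, 5, 7, 13, 19, 23, 37, 41, ∞}.
(a,b)_7: α=4, u≡4; β=4, v≡3 (mod 7); (4|7)=+1, (3|7)=-1; sign (−1)^0·+1^4·-1^4 = +1.
(a,b)_41: α=1, u≡40; β=1, v≡33 (mod 41); (40|41)=+1, (33|41)=+1; sign (−1)^0·+1^1·+1^1 = +1.
(a,b)_5: α=6, u≡1; β=0, v≡3 (mod 5); (1|5)=+1, (3|5)=-1; sign (−1)^0·+1^0·-1^6 = +1.
(a,b)_37: α=1, u≡6; β=1, v≡7 (mod 37); (6|37)=-1, (7|37)=+1; sign (−1)^0·-1^1·+1^1 = -1.
(a,b)_2: α=-4, β=-10; u≡3, v≡3 (mod 8); ε(u)ε(v)=1·1, αω(v)=-4·1, βω(u)=-10·1; sum ≡ 1  ⇒  -1.
(a,b)_∞: sgn(-86469)=−, sgn(1988787)=+, so +1.
(a,b)_13: α=0, u≡2; β=2, v≡8 (mod 13); (2|13)=-1, (8|13)=-1; sign (−1)^0·-1^2·-1^0 = +1.
(a,b)_23: α=0, u≡14; β=1, v≡12 (mod 23); (14|23)=-1, (12|23)=+1; sign (−1)^0·-1^1·+1^0 = -1.
(a,b)_3: α=-7, u≡1; β=-13, v≡1 (mod 3); (1|3)=+1, (1|3)=+1; sign (−1)^1·+1^-13·+1^-7 = -1.
(a,b)_19: α=1, u≡4; β=3, v≡13 (mod 19); (4|19)=+1, (13|19)=-1; sign (−1)^1·+1^3·-1^1 = +1.
|Ram(-86469, 1988787)| = 4, even; anisotropic at {2, 3, 23, 37}.

[2, 3, 23, 37]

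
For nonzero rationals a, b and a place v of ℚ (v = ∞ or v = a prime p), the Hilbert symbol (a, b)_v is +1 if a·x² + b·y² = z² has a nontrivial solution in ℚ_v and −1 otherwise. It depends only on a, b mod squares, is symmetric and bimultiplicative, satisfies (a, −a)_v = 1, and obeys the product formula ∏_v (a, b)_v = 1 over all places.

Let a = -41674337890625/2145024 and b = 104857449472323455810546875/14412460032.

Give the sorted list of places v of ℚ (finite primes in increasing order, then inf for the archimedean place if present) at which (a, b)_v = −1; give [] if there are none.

(a, b) ≡ (-16752395, 1353) mod (ℚ^×)²; places V = {2, 3, 5, 7, 11, 17, 19, 23, 41, ∞}.
(a,b)_23: α=1, u≡11; β=2, v≡14 (mod 23); (11|23)=-1, (14|23)=-1; sign (−1)^0·-1^2·-1^1 = -1.
(a,b)_5: α=9, u≡1; β=16, v≡2 (mod 5); (1|5)=+1, (2|5)=-1; sign (−1)^0·+1^16·-1^9 = -1.
(a,b)_17: α=1, u≡2; β=2, v≡11 (mod 17); (2|17)=+1, (11|17)=-1; sign (−1)^0·+1^2·-1^1 = -1.
(a,b)_11: α=3, u≡4; β=3, v≡7 (mod 11); (4|11)=+1, (7|11)=-1; sign (−1)^1·+1^3·-1^3 = +1.
(a,b)_19: α=-1, u≡7; β=-4, v≡17 (mod 19); (7|19)=+1, (17|19)=+1; sign (−1)^0·+1^-4·+1^-1 = +1.
(a,b)_41: α=1, u≡28; β=3, v≡16 (mod 41); (28|41)=-1, (16|41)=+1; sign (−1)^0·-1^3·+1^1 = -1.
(a,b)_3: α=-2, u≡1; β=-3, v≡1 (mod 3); (1|3)=+1, (1|3)=+1; sign (−1)^0·+1^-3·+1^-2 = +1.
(a,b)_∞: sgn(-16752395)=−, sgn(1353)=+, so +1.
(a,b)_2: α=-8, β=-12; u≡5, v≡1 (mod 8); ε(u)ε(v)=0·0, αω(v)=-8·0, βω(u)=-12·1; sum ≡ 0  ⇒  +1.
(a,b)_7: α=-2, u≡3; β=2, v≡1 (mod 7); (3|7)=-1, (1|7)=+1; sign (−1)^0·-1^2·+1^-2 = +1.
(-16752395, 1353 / ℚ) ramifies at {5, 17, 23, 41}: a division algebra.

[5, 17, 23, 41]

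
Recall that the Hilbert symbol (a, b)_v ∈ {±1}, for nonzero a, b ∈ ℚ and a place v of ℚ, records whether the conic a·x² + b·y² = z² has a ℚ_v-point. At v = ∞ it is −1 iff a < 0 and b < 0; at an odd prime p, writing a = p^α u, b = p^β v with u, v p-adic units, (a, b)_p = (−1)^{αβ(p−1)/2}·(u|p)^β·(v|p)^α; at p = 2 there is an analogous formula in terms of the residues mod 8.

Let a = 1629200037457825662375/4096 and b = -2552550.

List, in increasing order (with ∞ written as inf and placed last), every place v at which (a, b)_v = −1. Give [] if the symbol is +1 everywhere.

Mod squares: a ≡ 255, b ≡ -102102. Check v ∈ {∞, 2, 3, 5, 7, 11, 13, 17, 19}.
v=19: a=19^2·(≡12), b=19^0·(≡5) mod 19; (12|19)=-1, (5|19)=+1; (−1)^{2·0·9}·(-1)^0·(+1)^2 = +1.
v=13: a=13^4·(≡6), b=13^1·(≡2) mod 13; (6|13)=-1, (2|13)=-1; (−1)^{4·1·6}·(-1)^1·(-1)^4 = -1.
v=17: a=17^3·(≡4), b=17^1·(≡11) mod 17; (4|17)=+1, (11|17)=-1; (−1)^{3·1·8}·(+1)^1·(-1)^3 = -1.
v=∞: 255 > 0 and -102102 < 0  ⇒  (a,b)_∞ = +1.
v=7: a=7^6·(≡5), b=7^1·(≡1) mod 7; (5|7)=-1, (1|7)=+1; (−1)^{6·1·3}·(-1)^1·(+1)^6 = -1.
v=2: v_2(a)=-12, v_2(b)=1; units ≡ 7, 5 (mod 8); ε·ε+αω+βω = 1·0+-12·1+1·0 ≡ 0  ⇒  (a,b)_2 = +1.
v=3: a=3^7·(≡1), b=3^1·(≡1) mod 3; (1|3)=+1, (1|3)=+1; (−1)^{7·1·1}·(+1)^1·(+1)^7 = -1.
v=5: a=5^3·(≡4), b=5^2·(≡3) mod 5; (4|5)=+1, (3|5)=-1; (−1)^{3·2·2}·(+1)^2·(-1)^3 = -1.
v=11: a=11^0·(≡10), b=11^1·(≡6) mod 11; (10|11)=-1, (6|11)=-1; (−1)^{0·1·5}·(-1)^1·(-1)^0 = -1.
(255, -102102 / ℚ) ramifies at {3, 5, 7, 11, 13, 17}: a division algebra.

[3, 5, 7, 11, 13, 17]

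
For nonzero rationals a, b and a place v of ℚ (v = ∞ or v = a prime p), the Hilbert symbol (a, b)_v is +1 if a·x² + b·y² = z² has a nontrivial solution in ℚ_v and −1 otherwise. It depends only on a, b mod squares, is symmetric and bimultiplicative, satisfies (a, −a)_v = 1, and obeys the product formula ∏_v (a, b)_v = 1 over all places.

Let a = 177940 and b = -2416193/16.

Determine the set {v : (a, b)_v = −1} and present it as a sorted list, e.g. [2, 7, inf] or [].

(a, b) ≡ (44485, -17) mod (ℚ^×)²; places V = {2, 5, 7, 13, 17, 29, 31, 41, ∞}.
(a,b)_5: α=1, u≡3; β=0, v≡2 (mod 5); (3|5)=-1, (2|5)=-1; sign (−1)^0·-1^0·-1^1 = -1.
(a,b)_2: α=2, β=-4; u≡5, v≡7 (mod 8); ε(u)ε(v)=0·1, αω(v)=2·0, βω(u)=-4·1; sum ≡ 0  ⇒  +1.
(a,b)_7: α=1, u≡3; β=0, v≡2 (mod 7); (3|7)=-1, (2|7)=+1; sign (−1)^0·-1^0·+1^1 = +1.
(a,b)_41: α=1, u≡35; β=0, v≡14 (mod 41); (35|41)=-1, (14|41)=-1; sign (−1)^0·-1^0·-1^1 = -1.
(a,b)_29: α=0, u≡25; β=2, v≡18 (mod 29); (25|29)=+1, (18|29)=-1; sign (−1)^0·+1^2·-1^0 = +1.
(a,b)_∞: sgn(44485)=+, sgn(-17)=−, so +1.
(a,b)_17: α=0, u≡1; β=1, v≡9 (mod 17); (1|17)=+1, (9|17)=+1; sign (−1)^0·+1^1·+1^0 = +1.
(a,b)_13: α=0, u≡9; β=2, v≡1 (mod 13); (9|13)=+1, (1|13)=+1; sign (−1)^0·+1^2·+1^0 = +1.
(a,b)_31: α=1, u≡5; β=0, v≡18 (mod 31); (5|31)=+1, (18|31)=+1; sign (−1)^0·+1^0·+1^1 = +1.
Ram(44485, -17) = {5, 41}; no ℚ_5-point on the conic.

[5, 41]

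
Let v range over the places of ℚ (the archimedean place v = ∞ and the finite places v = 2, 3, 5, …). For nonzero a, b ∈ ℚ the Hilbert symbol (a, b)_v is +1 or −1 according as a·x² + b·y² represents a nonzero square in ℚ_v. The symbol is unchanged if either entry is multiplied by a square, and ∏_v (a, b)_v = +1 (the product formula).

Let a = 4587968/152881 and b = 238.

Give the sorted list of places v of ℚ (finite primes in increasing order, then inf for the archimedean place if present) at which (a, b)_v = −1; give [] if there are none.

Mod squares: a ≡ 1463, b ≡ 238. Check v ∈ {∞, 2, 7, 11, 17, 19, 23}.
v=23: a=23^-2·(≡21), b=23^0·(≡8) mod 23; (21|23)=-1, (8|23)=+1; (−1)^{-2·0·11}·(-1)^0·(+1)^-2 = +1.
v=7: a=7^3·(≡6), b=7^1·(≡6) mod 7; (6|7)=-1, (6|7)=-1; (−1)^{3·1·3}·(-1)^1·(-1)^3 = -1.
v=17: a=17^-2·(≡4), b=17^1·(≡14) mod 17; (4|17)=+1, (14|17)=-1; (−1)^{-2·1·8}·(+1)^1·(-1)^-2 = +1.
v=2: v_2(a)=6, v_2(b)=1; units ≡ 7, 7 (mod 8); ε·ε+αω+βω = 1·1+6·0+1·0 ≡ 1  ⇒  (a,b)_2 = -1.
v=11: a=11^1·(≡4), b=11^0·(≡7) mod 11; (4|11)=+1, (7|11)=-1; (−1)^{1·0·5}·(+1)^0·(-1)^1 = -1.
v=19: a=19^1·(≡11), b=19^0·(≡10) mod 19; (11|19)=+1, (10|19)=-1; (−1)^{1·0·9}·(+1)^0·(-1)^1 = -1.
v=∞: 1463 > 0 and 238 > 0  ⇒  (a,b)_∞ = +1.
(1463, 238 / ℚ) ramifies at {2, 7, 11, 19}: a division algebra.

[2, 7, 11, 19]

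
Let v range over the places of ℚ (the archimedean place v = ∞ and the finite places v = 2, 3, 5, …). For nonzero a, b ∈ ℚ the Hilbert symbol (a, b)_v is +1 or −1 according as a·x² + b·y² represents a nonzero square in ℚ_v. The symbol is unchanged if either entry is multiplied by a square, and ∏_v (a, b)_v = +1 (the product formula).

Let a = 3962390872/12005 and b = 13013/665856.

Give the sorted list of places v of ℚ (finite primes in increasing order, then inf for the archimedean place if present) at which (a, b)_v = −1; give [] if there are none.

Mod squares: a ≡ 113390, b ≡ 77. Check v ∈ {∞, 2, 3, 5, 7, 11, 13, 17, 19, 23, 29}.
v=2: v_2(a)=3, v_2(b)=-8; units ≡ 7, 5 (mod 8); ε·ε+αω+βω = 1·0+3·1+-8·0 ≡ 1  ⇒  (a,b)_2 = -1.
v=11: a=11^2·(≡8), b=11^1·(≡7) mod 11; (8|11)=-1, (7|11)=-1; (−1)^{2·1·5}·(-1)^1·(-1)^2 = -1.
v=∞: 113390 > 0 and 77 > 0  ⇒  (a,b)_∞ = +1.
v=23: a=23^1·(≡2), b=23^0·(≡3) mod 23; (2|23)=+1, (3|23)=+1; (−1)^{1·0·11}·(+1)^0·(+1)^1 = +1.
v=17: a=17^1·(≡6), b=17^-2·(≡16) mod 17; (6|17)=-1, (16|17)=+1; (−1)^{1·-2·8}·(-1)^-2·(+1)^1 = +1.
v=19: a=19^2·(≡5), b=19^0·(≡17) mod 19; (5|19)=+1, (17|19)=+1; (−1)^{2·0·9}·(+1)^0·(+1)^2 = +1.
v=13: a=13^0·(≡4), b=13^2·(≡10) mod 13; (4|13)=+1, (10|13)=+1; (−1)^{0·2·6}·(+1)^2·(+1)^0 = +1.
v=29: a=29^1·(≡28), b=29^0·(≡14) mod 29; (28|29)=+1, (14|29)=-1; (−1)^{1·0·14}·(+1)^0·(-1)^1 = -1.
v=5: a=5^-1·(≡2), b=5^0·(≡3) mod 5; (2|5)=-1, (3|5)=-1; (−1)^{-1·0·2}·(-1)^0·(-1)^-1 = -1.
v=3: a=3^0·(≡2), b=3^-2·(≡2) mod 3; (2|3)=-1, (2|3)=-1; (−1)^{0·-2·1}·(-1)^-2·(-1)^0 = +1.
v=7: a=7^-4·(≡4), b=7^1·(≡2) mod 7; (4|7)=+1, (2|7)=+1; (−1)^{-4·1·3}·(+1)^1·(+1)^-4 = +1.
Ram(113390, 77) = {2, 5, 11, 29}; no ℚ_2-point on the conic.

[2, 5, 11, 29]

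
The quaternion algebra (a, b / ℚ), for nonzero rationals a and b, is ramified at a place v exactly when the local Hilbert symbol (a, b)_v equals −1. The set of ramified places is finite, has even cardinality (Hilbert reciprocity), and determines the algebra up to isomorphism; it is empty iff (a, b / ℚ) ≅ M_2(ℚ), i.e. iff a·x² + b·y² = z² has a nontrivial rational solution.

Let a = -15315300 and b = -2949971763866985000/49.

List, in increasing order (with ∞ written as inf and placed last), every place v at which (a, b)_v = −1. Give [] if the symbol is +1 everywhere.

(a, b) ≡ (-17017, -14586) mod (ℚ^×)²; places V = {2, 3, 5, 7, 11, 13, 17, ∞}.
(a,b)_17: α=1, u≡15; β=3, v≡2 (mod 17); (15|17)=+1, (2|17)=+1; sign (−1)^0·+1^3·+1^1 = +1.
(a,b)_2: α=2, β=3; u≡7, v≡3 (mod 8); ε(u)ε(v)=1·1, αω(v)=2·1, βω(u)=3·0; sum ≡ 1  ⇒  -1.
(a,b)_5: α=2, u≡3; β=4, v≡1 (mod 5); (3|5)=-1, (1|5)=+1; sign (−1)^0·-1^4·+1^2 = +1.
(a,b)_11: α=1, u≡3; β=3, v≡4 (mod 11); (3|11)=+1, (4|11)=+1; sign (−1)^1·+1^3·+1^1 = -1.
(a,b)_∞: sgn(-17017)=−, sgn(-14586)=−, so -1.
(a,b)_3: α=2, u≡2; β=5, v≡1 (mod 3); (2|3)=-1, (1|3)=+1; sign (−1)^0·-1^5·+1^2 = -1.
(a,b)_7: α=1, u≡6; β=-2, v≡4 (mod 7); (6|7)=-1, (4|7)=+1; sign (−1)^0·-1^-2·+1^1 = +1.
(a,b)_13: α=1, u≡12; β=5, v≡10 (mod 13); (12|13)=+1, (10|13)=+1; sign (−1)^0·+1^5·+1^1 = +1.
(-17017, -14586 / ℚ) ramifies at {2, 3, 11, ∞}: a division algebra.

[2, 3, 11, inf]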